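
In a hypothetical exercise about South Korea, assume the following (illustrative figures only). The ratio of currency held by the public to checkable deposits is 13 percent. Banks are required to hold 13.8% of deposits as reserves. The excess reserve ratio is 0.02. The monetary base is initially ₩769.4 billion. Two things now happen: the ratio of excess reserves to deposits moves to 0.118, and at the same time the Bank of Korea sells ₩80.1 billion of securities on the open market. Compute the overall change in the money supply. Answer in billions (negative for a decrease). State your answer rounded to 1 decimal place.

-1000.9 billion

Before: m₁ = (1 + 0.13) / (0.138 + 0.02 + 0.13) ≈ 3.92361, MB₁ = 769.4, so M₁ = 3.92361 × 769.4 ≈ 3018.8255 billion.
After: m₂ = (1 + 0.13) / (0.138 + 0.118 + 0.13) ≈ 2.92746, MB₂ = 769.4 − 80.1 = 689.3, so M₂ = 2.92746 × 689.3 ≈ 2017.8982 billion.
ΔM = M₂ − M₁ = 2017.8982 − 3018.8255 = -1000.9273 billion.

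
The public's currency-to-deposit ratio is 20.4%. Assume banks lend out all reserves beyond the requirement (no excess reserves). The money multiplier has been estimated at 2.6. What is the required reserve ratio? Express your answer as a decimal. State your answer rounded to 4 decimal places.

0.2591

Using m = 2.6. Since m = (1 + c)/(c + rr + e), the denominator satisfies c + rr + e = (1 + c)/m = (1 + 0.204) / 2.6 ≈ 0.463077.
With c = 0.204 and e = 0, the required reserve ratio is 0.463077 − 0.204 − 0 = 0.259077.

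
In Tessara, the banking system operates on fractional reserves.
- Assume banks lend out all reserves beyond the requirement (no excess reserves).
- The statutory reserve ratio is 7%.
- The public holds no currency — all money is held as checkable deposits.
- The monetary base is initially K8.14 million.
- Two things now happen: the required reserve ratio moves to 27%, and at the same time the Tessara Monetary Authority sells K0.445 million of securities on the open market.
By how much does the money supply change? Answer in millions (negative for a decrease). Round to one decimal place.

-87.8 million

Before: m₁ = 1 / (0.07) ≈ 14.2857, MB₁ = 8.14, so M₁ = 14.2857 × 8.14 ≈ 116.2856 million.
After: m₂ = 1 / (0.27) ≈ 3.7037, MB₂ = 8.14 − 0.445 = 7.695, so M₂ = 3.7037 × 7.695 ≈ 28.5 million.
ΔM = M₂ − M₁ = 28.5 − 116.2856 = -87.7856 million.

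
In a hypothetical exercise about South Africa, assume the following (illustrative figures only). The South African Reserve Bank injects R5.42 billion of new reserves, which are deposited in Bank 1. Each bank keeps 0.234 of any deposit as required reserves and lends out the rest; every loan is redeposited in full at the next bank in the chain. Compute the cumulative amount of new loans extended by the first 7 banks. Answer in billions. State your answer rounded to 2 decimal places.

Bank i lends (1 − rr)^i of the original deposit: Bank 1 lends 5.42·0.7660 ≈ 4.1517, Bank 2 lends 5.42·0.7660² ≈ 3.1802, and so on.
Summing a geometric series: total = 5.42·[0.7660·(1 − 0.7660^7) / (1 − 0.7660)] ≈ 14.9969 billion.

R15.00 billion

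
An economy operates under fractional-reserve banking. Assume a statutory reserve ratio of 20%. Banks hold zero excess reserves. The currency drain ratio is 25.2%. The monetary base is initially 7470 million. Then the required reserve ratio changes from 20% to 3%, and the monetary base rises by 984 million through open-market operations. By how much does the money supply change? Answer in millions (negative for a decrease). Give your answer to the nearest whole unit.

16842 million

Before: m₁ = (1 + 0.252) / (0.2 + 0.252) ≈ 2.76991, MB₁ = 7470, so M₁ = 2.76991 × 7470 = 20691.2277 million.
After: m₂ = (1 + 0.252) / (0.03 + 0.252) ≈ 4.43972, MB₂ = 7470 + 984 = 8454, so M₂ = 4.43972 × 8454 ≈ 37533.3929 million.
ΔM = M₂ − M₁ = 37533.3929 − 20691.2277 = 16842.1652 million.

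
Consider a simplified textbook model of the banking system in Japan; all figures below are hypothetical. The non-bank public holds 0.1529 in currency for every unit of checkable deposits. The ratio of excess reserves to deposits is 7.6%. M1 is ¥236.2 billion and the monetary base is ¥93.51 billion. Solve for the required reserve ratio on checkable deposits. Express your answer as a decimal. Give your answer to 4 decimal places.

Using m = M/MB = 236.2/93.51 ≈ 2.525933. Since m = (1 + c)/(c + rr + e), the denominator satisfies c + rr + e = (1 + c)/m = (1 + 0.1529) / 2.525933 ≈ 0.456425.
With c = 0.1529 and e = 0.076, the required reserve ratio on checkable deposits is 0.456425 − 0.1529 − 0.076 = 0.227525.

0.2275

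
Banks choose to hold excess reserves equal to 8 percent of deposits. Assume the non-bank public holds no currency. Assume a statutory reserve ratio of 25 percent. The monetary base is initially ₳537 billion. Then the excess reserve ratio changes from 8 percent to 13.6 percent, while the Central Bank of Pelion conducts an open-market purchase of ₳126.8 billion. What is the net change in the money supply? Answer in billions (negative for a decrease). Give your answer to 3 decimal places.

Before: m₁ = 1 / (0.25 + 0.08) ≈ 3.0303030, MB₁ = 537, so M₁ = 3.0303030 × 537 ≈ 1627.2727 billion.
After: m₂ = 1 / (0.25 + 0.136) ≈ 2.5906736, MB₂ = 537 + 126.8 = 663.8, so M₂ = 2.5906736 × 663.8 ≈ 1719.6891 billion.
ΔM = M₂ − M₁ = 1719.6891 − 1627.2727 = 92.4164 billion.

₳92.416 billion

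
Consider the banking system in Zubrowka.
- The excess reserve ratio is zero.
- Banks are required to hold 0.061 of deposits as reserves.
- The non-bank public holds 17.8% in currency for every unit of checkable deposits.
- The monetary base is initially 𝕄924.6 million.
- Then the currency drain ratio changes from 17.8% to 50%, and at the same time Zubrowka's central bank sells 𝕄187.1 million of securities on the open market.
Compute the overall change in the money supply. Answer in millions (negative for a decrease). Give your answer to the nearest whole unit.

Before: m₁ = (1 + 0.178) / (0.061 + 0.178) ≈ 4.9289, MB₁ = 924.6, so M₁ = 4.9289 × 924.6 ≈ 4557.2609 million.
After: m₂ = (1 + 0.5) / (0.061 + 0.5) ≈ 2.6738, MB₂ = 924.6 − 187.1 = 737.5, so M₂ = 2.6738 × 737.5 = 1971.9275 million.
ΔM = M₂ − M₁ = 1971.9275 − 4557.2609 = -2585.3334 million.

-2585 million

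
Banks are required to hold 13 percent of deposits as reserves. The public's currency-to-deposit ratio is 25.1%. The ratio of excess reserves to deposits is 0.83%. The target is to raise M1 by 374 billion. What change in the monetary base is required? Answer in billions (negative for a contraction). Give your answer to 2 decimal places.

The money multiplier is m = (1 + c) / (rr + e + c) = (1 + 0.251) / (0.13 + 0.0083 + 0.251) ≈ 3.213460.
ΔMB = ΔM / m = (+374) / 3.213460 ≈ 116.3855 billion.

116.39 billion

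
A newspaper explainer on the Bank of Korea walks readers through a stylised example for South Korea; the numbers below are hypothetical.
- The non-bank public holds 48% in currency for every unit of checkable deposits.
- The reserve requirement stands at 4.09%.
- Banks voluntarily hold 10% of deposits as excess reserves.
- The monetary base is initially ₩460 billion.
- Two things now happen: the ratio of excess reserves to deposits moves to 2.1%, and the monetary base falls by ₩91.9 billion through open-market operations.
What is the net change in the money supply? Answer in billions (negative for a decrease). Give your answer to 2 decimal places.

Before: m₁ = (1 + 0.48) / (0.0409 + 0.1 + 0.48) ≈ 2.383637, MB₁ = 460, so M₁ = 2.383637 × 460 ≈ 1096.473 billion.
After: m₂ = (1 + 0.48) / (0.0409 + 0.021 + 0.48) ≈ 2.731131, MB₂ = 460 − 91.9 = 368.1, so M₂ = 2.731131 × 368.1 ≈ 1005.3293 billion.
ΔM = M₂ − M₁ = 1005.3293 − 1096.473 = -91.1437 billion.

-91.14 billion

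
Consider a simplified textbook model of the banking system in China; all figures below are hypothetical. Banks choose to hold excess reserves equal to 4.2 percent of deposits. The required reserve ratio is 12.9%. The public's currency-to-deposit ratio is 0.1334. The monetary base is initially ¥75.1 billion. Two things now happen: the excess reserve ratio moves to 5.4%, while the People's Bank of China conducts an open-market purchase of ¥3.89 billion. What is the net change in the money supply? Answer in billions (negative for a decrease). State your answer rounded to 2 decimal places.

¥3.33 billion

Before: m₁ = (1 + 0.1334) / (0.129 + 0.042 + 0.1334) ≈ 3.72339, MB₁ = 75.1, so M₁ = 3.72339 × 75.1 ≈ 279.6266 billion.
After: m₂ = (1 + 0.1334) / (0.129 + 0.054 + 0.1334) ≈ 3.58217, MB₂ = 75.1 + 3.89 = 78.99, so M₂ = 3.58217 × 78.99 ≈ 282.9556 billion.
ΔM = M₂ − M₁ = 282.9556 − 279.6266 = 3.329 billion.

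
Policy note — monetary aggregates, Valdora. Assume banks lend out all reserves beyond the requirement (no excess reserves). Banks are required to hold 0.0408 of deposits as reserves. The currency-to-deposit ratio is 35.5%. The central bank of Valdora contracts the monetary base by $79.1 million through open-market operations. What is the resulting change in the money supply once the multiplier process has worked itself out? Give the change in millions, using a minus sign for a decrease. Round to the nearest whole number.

-271 million

The money multiplier is m = (1 + c) / (rr + c) = (1 + 0.355) / (0.0408 + 0.355) ≈ 3.4234.
The sale removes 79.1 million of base, so ΔM = m × ΔMB = 3.4234 × (−79.1) ≈ -270.7909 million.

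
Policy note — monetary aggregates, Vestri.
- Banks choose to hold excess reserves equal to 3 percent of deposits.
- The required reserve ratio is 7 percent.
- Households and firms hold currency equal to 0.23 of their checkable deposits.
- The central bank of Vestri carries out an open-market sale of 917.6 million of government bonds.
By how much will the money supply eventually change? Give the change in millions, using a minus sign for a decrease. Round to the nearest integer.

The money multiplier is m = (1 + c) / (rr + e + c) = (1 + 0.23) / (0.07 + 0.03 + 0.23) ≈ 3.7273.
The sale removes 917.6 million of base, so ΔM = m × ΔMB = 3.7273 × (−917.6) ≈ -3420.1705 million.

-3420 million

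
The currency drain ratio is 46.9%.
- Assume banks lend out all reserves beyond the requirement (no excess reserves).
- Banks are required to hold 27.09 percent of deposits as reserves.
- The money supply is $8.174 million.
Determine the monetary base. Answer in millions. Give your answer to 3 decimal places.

$4.117 million

The money multiplier is m = (1 + c) / (rr + c) = (1 + 0.469) / (0.2709 + 0.469) ≈ 1.98540.
MB = M / m = 8.174 / 1.98540 ≈ 4.1171 million.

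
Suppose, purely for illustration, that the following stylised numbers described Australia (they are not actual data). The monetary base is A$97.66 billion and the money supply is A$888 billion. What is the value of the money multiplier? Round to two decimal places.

9.09

The money multiplier is m = M / MB = 888 / 97.66 ≈ 9.09277.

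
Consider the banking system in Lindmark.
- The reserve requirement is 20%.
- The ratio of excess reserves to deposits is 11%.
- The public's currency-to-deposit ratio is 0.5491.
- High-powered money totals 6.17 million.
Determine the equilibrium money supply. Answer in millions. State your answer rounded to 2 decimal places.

The money multiplier is m = (1 + c) / (rr + e + c) = (1 + 0.5491) / (0.2 + 0.11 + 0.5491) ≈ 1.8032.
So M = m × MB = 1.8032 × 6.17 ≈ 11.1257 million.

11.13 million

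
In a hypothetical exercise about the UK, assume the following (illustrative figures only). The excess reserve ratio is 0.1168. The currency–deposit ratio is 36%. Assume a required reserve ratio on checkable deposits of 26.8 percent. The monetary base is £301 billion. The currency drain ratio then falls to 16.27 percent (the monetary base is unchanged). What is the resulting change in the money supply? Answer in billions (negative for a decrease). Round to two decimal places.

Initially m₁ = (1 + 0.36) / (0.268 + 0.1168 + 0.36) ≈ 1.825994, so M₁ = 1.825994 × 301 ≈ 549.6242 billion.
After the change m₂ = (1 + 0.1627) / (0.268 + 0.1168 + 0.1627) ≈ 2.123653, so M₂ = 2.123653 × 301 ≈ 639.2196 billion.
ΔM = M₂ − M₁ = 639.2196 − 549.6242 = 89.5954 billion.

£89.60 billion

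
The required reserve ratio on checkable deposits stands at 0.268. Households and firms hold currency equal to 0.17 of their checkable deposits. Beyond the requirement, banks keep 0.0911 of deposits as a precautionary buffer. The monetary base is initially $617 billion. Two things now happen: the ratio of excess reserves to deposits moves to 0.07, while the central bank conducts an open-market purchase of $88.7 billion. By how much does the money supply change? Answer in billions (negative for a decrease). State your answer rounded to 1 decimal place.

$261.0 billion

Before: m₁ = (1 + 0.17) / (0.268 + 0.0911 + 0.17) ≈ 2.21130, MB₁ = 617, so M₁ = 2.21130 × 617 = 1364.3721 billion.
After: m₂ = (1 + 0.17) / (0.268 + 0.07 + 0.17) ≈ 2.30315, MB₂ = 617 + 88.7 = 705.7, so M₂ = 2.30315 × 705.7 ≈ 1625.333 billion.
ΔM = M₂ − M₁ = 1625.333 − 1364.3721 = 260.9609 billion.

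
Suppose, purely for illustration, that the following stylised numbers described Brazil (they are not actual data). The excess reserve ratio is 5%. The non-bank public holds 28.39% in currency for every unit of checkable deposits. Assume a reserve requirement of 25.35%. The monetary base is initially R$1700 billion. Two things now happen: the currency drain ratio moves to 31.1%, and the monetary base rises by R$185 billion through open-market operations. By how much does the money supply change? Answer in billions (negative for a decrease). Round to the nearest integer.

R$306 billion

Before: m₁ = (1 + 0.2839) / (0.2535 + 0.05 + 0.2839) ≈ 2.18573, MB₁ = 1700, so M₁ = 2.18573 × 1700 = 3715.741 billion.
After: m₂ = (1 + 0.311) / (0.2535 + 0.05 + 0.311) ≈ 2.13344, MB₂ = 1700 + 185 = 1885, so M₂ = 2.13344 × 1885 = 4021.5344 billion.
ΔM = M₂ − M₁ = 4021.5344 − 3715.741 = 305.7934 billion.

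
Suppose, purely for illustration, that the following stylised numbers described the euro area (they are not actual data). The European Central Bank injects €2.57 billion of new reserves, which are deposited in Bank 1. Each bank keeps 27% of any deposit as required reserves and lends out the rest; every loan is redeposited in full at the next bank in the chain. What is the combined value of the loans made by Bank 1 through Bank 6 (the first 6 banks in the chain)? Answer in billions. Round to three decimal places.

€5.897 billion

Bank i lends (1 − rr)^i of the original deposit: Bank 1 lends 2.57·0.7300 = 1.8761, Bank 2 lends 2.57·0.7300² ≈ 1.3696, and so on.
Summing a geometric series: total = 2.57·[0.7300·(1 − 0.7300^6) / (1 − 0.7300)] ≈ 5.8970 billion.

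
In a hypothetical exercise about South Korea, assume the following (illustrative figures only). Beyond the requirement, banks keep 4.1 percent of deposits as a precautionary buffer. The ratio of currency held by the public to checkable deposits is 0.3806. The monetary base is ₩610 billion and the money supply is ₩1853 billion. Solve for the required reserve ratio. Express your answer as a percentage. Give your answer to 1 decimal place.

3.3%

Using m = M/MB = 1853/610 ≈ 3.037705. Since m = (1 + c)/(c + rr + e), the denominator satisfies c + rr + e = (1 + c)/m = (1 + 0.3806) / 3.037705 ≈ 0.454488.
With c = 0.3806 and e = 0.041, the required reserve ratio is 0.454488 − 0.3806 − 0.041 = 0.032888.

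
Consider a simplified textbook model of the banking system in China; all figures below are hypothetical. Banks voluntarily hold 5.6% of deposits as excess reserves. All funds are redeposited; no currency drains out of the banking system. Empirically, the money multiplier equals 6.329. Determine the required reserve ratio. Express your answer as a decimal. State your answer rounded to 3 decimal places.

Using m = 6.329. Since m = (1 + c)/(c + rr + e), the denominator satisfies c + rr + e = (1 + c)/m = (1 + 0) / 6.329 ≈ 0.158003.
With c = 0 and e = 0.056, the required reserve ratio is 0.158003 − 0 − 0.056 = 0.102003.

0.102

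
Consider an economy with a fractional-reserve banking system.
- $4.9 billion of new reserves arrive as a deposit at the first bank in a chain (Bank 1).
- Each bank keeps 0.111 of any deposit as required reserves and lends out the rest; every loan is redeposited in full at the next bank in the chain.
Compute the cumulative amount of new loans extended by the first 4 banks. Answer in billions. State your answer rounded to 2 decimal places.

Bank i lends (1 − rr)^i of the original deposit: Bank 1 lends 4.9·0.8890 = 4.3561, Bank 2 lends 4.9·0.8890² ≈ 3.8726, and so on.
Summing a geometric series: total = 4.9·[0.8890·(1 − 0.8890^4) / (1 − 0.8890)] ≈ 14.7320 billion.

$14.73 billion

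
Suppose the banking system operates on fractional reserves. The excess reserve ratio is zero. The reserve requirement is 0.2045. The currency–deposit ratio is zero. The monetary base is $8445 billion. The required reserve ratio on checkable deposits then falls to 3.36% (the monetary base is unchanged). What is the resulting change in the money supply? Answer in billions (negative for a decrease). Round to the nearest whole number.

$210043 billion

Initially m₁ = 1 / (0.2045) ≈ 4.88998, so M₁ = 4.88998 × 8445 = 41295.8811 billion.
After the change m₂ = 1 / (0.0336) ≈ 29.76190, so M₂ = 29.76190 × 8445 = 251339.2455 billion.
ΔM = M₂ − M₁ = 251339.2455 − 41295.8811 = 210043.3644 billion.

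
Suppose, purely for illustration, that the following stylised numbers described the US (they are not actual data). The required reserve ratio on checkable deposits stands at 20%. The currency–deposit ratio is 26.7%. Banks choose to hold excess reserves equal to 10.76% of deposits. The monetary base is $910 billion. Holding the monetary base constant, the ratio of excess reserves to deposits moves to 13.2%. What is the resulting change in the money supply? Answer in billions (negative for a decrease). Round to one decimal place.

-81.7 billion

Initially m₁ = (1 + 0.267) / (0.2 + 0.1076 + 0.267) ≈ 2.20501, so M₁ = 2.20501 × 910 = 2006.5591 billion.
After the change m₂ = (1 + 0.267) / (0.2 + 0.132 + 0.267) ≈ 2.11519, so M₂ = 2.11519 × 910 = 1924.8229 billion.
ΔM = M₂ − M₁ = 1924.8229 − 2006.5591 = -81.7362 billion.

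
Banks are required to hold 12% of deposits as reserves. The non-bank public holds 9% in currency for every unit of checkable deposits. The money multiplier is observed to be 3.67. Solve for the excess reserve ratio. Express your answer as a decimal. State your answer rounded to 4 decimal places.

0.0870

Using m = 3.67. Since m = (1 + c)/(c + rr + e), the denominator satisfies c + rr + e = (1 + c)/m = (1 + 0.09) / 3.67 ≈ 0.297003.
With c = 0.09 and rr = 0.12, the excess reserve ratio is 0.297003 − 0.09 − 0.12 = 0.087003.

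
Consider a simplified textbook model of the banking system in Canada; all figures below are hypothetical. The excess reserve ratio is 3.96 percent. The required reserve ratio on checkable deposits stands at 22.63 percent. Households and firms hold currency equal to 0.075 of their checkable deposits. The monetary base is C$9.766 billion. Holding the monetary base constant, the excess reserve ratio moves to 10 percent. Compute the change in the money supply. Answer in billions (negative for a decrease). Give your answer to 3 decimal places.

-4.635 billion

Initially m₁ = (1 + 0.075) / (0.2263 + 0.0396 + 0.075) ≈ 3.15342, so M₁ = 3.15342 × 9.766 ≈ 30.7963 billion.
After the change m₂ = (1 + 0.075) / (0.2263 + 0.1 + 0.075) ≈ 2.67879, so M₂ = 2.67879 × 9.766 ≈ 26.1611 billion.
ΔM = M₂ − M₁ = 26.1611 − 30.7963 = -4.6352 billion.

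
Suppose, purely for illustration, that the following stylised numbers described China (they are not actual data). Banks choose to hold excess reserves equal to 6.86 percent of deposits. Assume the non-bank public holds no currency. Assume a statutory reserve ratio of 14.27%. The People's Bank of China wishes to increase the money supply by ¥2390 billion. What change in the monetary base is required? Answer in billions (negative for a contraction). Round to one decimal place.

The money multiplier is m = 1 / (rr + e) = 1 / (0.1427 + 0.0686) ≈ 4.732608.
ΔMB = ΔM / m = (+2390) / 4.732608 ≈ 505.007 billion.

¥505.0 billion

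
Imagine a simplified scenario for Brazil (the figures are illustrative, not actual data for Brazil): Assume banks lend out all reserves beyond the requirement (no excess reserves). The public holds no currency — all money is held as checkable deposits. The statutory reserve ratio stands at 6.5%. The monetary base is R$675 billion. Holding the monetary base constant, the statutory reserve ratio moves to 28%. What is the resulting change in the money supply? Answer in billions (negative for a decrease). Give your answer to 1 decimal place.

-7973.9 billion

Initially m₁ = 1 / (0.065) ≈ 15.38462, so M₁ = 15.38462 × 675 = 10384.6185 billion.
After the change m₂ = 1 / (0.28) ≈ 3.57143, so M₂ = 3.57143 × 675 ≈ 2410.7152 billion.
ΔM = M₂ − M₁ = 2410.7152 − 10384.6185 = -7973.9033 billion.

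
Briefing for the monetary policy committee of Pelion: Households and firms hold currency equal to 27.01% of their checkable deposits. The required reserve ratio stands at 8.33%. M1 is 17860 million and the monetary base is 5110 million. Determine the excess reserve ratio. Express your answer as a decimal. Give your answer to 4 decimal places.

Using m = M/MB = 17860/5110 ≈ 3.495108. Since m = (1 + c)/(c + rr + e), the denominator satisfies c + rr + e = (1 + c)/m = (1 + 0.2701) / 3.495108 ≈ 0.363394.
With c = 0.2701 and rr = 0.0833, the excess reserve ratio is 0.363394 − 0.2701 − 0.0833 = 0.009994.

0.0100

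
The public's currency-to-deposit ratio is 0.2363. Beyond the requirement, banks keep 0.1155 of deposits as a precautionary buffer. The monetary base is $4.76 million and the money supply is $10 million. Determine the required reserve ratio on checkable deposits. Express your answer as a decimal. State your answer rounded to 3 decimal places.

0.237

Using m = M/MB = 10/4.76 ≈ 2.100840. Since m = (1 + c)/(c + rr + e), the denominator satisfies c + rr + e = (1 + c)/m = (1 + 0.2363) / 2.100840 ≈ 0.588479.
With c = 0.2363 and e = 0.1155, the required reserve ratio on checkable deposits is 0.588479 − 0.2363 − 0.1155 = 0.236679.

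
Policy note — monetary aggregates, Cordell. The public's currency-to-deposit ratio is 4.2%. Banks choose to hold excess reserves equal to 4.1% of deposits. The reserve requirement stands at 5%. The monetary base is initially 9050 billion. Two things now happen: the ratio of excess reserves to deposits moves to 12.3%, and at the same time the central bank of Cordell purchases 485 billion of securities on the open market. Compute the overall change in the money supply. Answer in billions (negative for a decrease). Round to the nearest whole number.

Before: m₁ = (1 + 0.042) / (0.05 + 0.041 + 0.042) ≈ 7.83459, MB₁ = 9050, so M₁ = 7.83459 × 9050 = 70903.0395 billion.
After: m₂ = (1 + 0.042) / (0.05 + 0.123 + 0.042) ≈ 4.84651, MB₂ = 9050 + 485 = 9535, so M₂ = 4.84651 × 9535 ≈ 46211.4729 billion.
ΔM = M₂ − M₁ = 46211.4729 − 70903.0395 = -24691.5666 billion.

-24692 billion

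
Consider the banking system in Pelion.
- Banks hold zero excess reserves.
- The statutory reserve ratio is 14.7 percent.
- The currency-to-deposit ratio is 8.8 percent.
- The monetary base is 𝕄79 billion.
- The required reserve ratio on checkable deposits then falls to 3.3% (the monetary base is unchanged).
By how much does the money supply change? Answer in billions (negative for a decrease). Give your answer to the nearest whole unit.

Initially m₁ = (1 + 0.088) / (0.147 + 0.088) ≈ 4.6298, so M₁ = 4.6298 × 79 = 365.7542 billion.
After the change m₂ = (1 + 0.088) / (0.033 + 0.088) ≈ 8.9917, so M₂ = 8.9917 × 79 = 710.3443 billion.
ΔM = M₂ − M₁ = 710.3443 − 365.7542 = 344.5901 billion.

𝕄345 billion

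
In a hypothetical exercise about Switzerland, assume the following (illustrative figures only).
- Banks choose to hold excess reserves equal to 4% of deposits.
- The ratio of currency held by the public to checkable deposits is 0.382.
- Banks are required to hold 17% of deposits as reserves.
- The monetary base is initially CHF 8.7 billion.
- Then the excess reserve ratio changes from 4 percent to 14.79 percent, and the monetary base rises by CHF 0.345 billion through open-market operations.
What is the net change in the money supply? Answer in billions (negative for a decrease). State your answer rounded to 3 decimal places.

-2.450 billion

Before: m₁ = (1 + 0.382) / (0.17 + 0.04 + 0.382) ≈ 2.33446, MB₁ = 8.7, so M₁ = 2.33446 × 8.7 ≈ 20.3098 billion.
After: m₂ = (1 + 0.382) / (0.17 + 0.1479 + 0.382) ≈ 1.97457, MB₂ = 8.7 + 0.345 = 9.045, so M₂ = 1.97457 × 9.045 ≈ 17.86 billion.
ΔM = M₂ − M₁ = 17.86 − 20.3098 = -2.4498 billion.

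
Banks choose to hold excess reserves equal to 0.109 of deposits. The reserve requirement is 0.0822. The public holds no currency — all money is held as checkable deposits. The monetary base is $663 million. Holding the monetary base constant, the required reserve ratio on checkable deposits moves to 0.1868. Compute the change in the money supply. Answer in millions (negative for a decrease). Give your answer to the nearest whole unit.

Initially m₁ = 1 / (0.0822 + 0.109) ≈ 5.2301, so M₁ = 5.2301 × 663 = 3467.5563 million.
After the change m₂ = 1 / (0.1868 + 0.109) ≈ 3.3807, so M₂ = 3.3807 × 663 = 2241.4041 million.
ΔM = M₂ − M₁ = 2241.4041 − 3467.5563 = -1226.1522 million.

-1226 million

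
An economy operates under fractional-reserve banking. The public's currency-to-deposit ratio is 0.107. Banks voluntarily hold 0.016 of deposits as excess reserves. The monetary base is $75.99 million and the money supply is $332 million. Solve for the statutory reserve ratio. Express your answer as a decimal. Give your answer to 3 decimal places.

0.130

Using m = M/MB = 332/75.99 ≈ 4.368996. Since m = (1 + c)/(c + rr + e), the denominator satisfies c + rr + e = (1 + c)/m = (1 + 0.107) / 4.368996 ≈ 0.253376.
With c = 0.107 and e = 0.016, the statutory reserve ratio is 0.253376 − 0.107 − 0.016 = 0.130376.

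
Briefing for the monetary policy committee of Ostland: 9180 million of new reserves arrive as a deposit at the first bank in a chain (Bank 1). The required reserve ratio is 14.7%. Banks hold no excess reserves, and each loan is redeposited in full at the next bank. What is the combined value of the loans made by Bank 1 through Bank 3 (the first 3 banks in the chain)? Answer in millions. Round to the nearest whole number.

Bank i lends (1 − rr)^i of the original deposit: Bank 1 lends 9180·0.8530 = 7830.5400, Bank 2 lends 9180·0.8530² ≈ 6679.4506, and so on.
Summing a geometric series: total = 9180·[0.8530·(1 − 0.8530^3) / (1 − 0.8530)] ≈ 20207.5620 million.

20208 million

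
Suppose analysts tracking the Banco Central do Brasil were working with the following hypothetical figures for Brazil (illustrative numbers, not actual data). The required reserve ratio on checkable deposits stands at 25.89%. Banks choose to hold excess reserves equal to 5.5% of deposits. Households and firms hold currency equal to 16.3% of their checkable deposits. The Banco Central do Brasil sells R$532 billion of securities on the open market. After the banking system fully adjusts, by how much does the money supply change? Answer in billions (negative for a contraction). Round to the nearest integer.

The money multiplier is m = (1 + c) / (rr + e + c) = (1 + 0.163) / (0.2589 + 0.055 + 0.163) ≈ 2.4387.
The sale removes 532 billion of base, so ΔM = m × ΔMB = 2.4387 × (−532) = -1297.3884 billion.

-1297 billion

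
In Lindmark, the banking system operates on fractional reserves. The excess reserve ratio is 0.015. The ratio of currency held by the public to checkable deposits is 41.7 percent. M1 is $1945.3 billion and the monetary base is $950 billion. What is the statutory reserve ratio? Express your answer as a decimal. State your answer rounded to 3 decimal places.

0.260

Using m = M/MB = 1945.3/950 ≈ 2.047684. Since m = (1 + c)/(c + rr + e), the denominator satisfies c + rr + e = (1 + c)/m = (1 + 0.417) / 2.047684 ≈ 0.692001.
With c = 0.417 and e = 0.015, the statutory reserve ratio is 0.692001 − 0.417 − 0.015 = 0.260001.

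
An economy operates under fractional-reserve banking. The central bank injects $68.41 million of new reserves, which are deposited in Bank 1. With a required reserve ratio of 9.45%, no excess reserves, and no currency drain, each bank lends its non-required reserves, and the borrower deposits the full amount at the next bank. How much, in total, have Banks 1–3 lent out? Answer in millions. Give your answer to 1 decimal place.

$168.8 million

Bank i lends (1 − rr)^i of the original deposit: Bank 1 lends 68.41·0.9055 ≈ 61.9453, Bank 2 lends 68.41·0.9055² ≈ 56.0914, and so on.
Summing a geometric series: total = 68.41·[0.9055·(1 − 0.9055^3) / (1 − 0.9055)] ≈ 168.8275 million.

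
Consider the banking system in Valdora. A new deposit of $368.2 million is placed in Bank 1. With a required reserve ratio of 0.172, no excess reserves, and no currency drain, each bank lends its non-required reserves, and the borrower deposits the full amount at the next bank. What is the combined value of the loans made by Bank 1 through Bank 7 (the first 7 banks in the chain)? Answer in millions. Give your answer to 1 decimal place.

Bank i lends (1 − rr)^i of the original deposit: Bank 1 lends 368.2·0.8280 = 304.8696, Bank 2 lends 368.2·0.8280² ≈ 252.4320, and so on.
Summing a geometric series: total = 368.2·[0.8280·(1 − 0.8280^7) / (1 − 0.8280)] ≈ 1299.5664 million.

$1299.6 million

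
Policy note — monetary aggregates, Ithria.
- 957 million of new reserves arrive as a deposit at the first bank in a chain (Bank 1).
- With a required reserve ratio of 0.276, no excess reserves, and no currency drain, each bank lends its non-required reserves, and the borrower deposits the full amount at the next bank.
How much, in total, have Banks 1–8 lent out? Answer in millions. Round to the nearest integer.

2321 million

Bank i lends (1 − rr)^i of the original deposit: Bank 1 lends 957·0.7240 = 692.8680, Bank 2 lends 957·0.7240² ≈ 501.6364, and so on.
Summing a geometric series: total = 957·[0.7240·(1 − 0.7240^8) / (1 − 0.7240)] ≈ 2320.8735 million.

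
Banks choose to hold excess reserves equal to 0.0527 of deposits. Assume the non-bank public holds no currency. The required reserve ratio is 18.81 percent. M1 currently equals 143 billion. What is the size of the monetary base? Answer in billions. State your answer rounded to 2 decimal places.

The money multiplier is m = 1 / (rr + e) = 1 / (0.1881 + 0.0527) ≈ 4.152824.
MB = M / m = 143 / 4.152824 ≈ 34.4344 billion.

34.43 billion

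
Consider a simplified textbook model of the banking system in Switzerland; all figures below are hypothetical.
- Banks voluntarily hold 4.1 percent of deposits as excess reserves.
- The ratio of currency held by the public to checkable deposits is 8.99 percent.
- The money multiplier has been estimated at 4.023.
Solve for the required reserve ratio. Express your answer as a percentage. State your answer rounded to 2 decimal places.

Using m = 4.023. Since m = (1 + c)/(c + rr + e), the denominator satisfies c + rr + e = (1 + c)/m = (1 + 0.0899) / 4.023 ≈ 0.270917.
With c = 0.0899 and e = 0.041, the required reserve ratio is 0.270917 − 0.0899 − 0.041 = 0.140017.

14.00%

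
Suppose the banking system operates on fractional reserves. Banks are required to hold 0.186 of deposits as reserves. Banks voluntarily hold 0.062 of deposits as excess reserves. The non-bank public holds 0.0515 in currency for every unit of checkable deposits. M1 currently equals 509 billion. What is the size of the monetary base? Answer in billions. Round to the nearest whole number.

145 billion

The money multiplier is m = (1 + c) / (rr + e + c) = (1 + 0.0515) / (0.186 + 0.062 + 0.0515) ≈ 3.5109.
MB = M / m = 509 / 3.5109 ≈ 144.9771 billion.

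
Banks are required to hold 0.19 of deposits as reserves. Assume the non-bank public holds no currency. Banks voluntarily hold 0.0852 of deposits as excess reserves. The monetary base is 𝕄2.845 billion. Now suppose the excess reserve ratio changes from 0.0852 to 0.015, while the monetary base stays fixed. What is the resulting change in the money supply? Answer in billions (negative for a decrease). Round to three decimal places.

𝕄3.540 billion

Initially m₁ = 1 / (0.19 + 0.0852) ≈ 3.63372, so M₁ = 3.63372 × 2.845 ≈ 10.3379 billion.
After the change m₂ = 1 / (0.19 + 0.015) ≈ 4.87805, so M₂ = 4.87805 × 2.845 ≈ 13.8781 billion.
ΔM = M₂ − M₁ = 13.8781 − 10.3379 = 3.5402 billion.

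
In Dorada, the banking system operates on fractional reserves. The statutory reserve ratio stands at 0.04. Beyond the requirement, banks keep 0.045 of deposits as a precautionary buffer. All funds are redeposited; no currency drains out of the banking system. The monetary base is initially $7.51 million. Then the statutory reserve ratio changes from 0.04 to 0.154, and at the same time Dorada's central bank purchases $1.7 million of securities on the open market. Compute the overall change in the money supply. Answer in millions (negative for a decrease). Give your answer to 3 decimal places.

-42.072 million

Before: m₁ = 1 / (0.04 + 0.045) ≈ 11.76471, MB₁ = 7.51, so M₁ = 11.76471 × 7.51 ≈ 88.353 million.
After: m₂ = 1 / (0.154 + 0.045) ≈ 5.02513, MB₂ = 7.51 + 1.7 = 9.21, so M₂ = 5.02513 × 9.21 ≈ 46.2814 million.
ΔM = M₂ − M₁ = 46.2814 − 88.353 = -42.0716 million.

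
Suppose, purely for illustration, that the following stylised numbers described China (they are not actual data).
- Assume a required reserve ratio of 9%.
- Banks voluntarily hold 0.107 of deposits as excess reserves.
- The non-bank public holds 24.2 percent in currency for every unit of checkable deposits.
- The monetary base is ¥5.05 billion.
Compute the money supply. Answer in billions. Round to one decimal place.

The money multiplier is m = (1 + c) / (rr + e + c) = (1 + 0.242) / (0.09 + 0.107 + 0.242) ≈ 2.8292.
So M = m × MB = 2.8292 × 5.05 ≈ 14.2875 billion.

¥14.3 billion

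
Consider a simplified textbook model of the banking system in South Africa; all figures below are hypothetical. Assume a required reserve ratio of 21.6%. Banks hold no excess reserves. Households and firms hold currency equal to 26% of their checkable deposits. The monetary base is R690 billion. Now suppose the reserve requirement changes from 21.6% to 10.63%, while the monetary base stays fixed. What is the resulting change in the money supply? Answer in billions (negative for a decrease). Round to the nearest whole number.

R547 billion

Initially m₁ = (1 + 0.26) / (0.216 + 0.26) ≈ 2.6471, so M₁ = 2.6471 × 690 = 1826.499 billion.
After the change m₂ = (1 + 0.26) / (0.1063 + 0.26) ≈ 3.4398, so M₂ = 3.4398 × 690 = 2373.462 billion.
ΔM = M₂ − M₁ = 2373.462 − 1826.499 = 546.963 billion.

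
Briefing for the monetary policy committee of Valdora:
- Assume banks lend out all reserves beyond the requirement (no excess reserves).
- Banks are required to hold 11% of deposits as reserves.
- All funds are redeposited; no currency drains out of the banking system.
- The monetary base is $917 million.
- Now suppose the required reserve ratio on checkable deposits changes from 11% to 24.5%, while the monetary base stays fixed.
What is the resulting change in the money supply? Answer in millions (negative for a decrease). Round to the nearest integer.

-4594 million

Initially m₁ = 1 / (0.11) ≈ 9.0909, so M₁ = 9.0909 × 917 = 8336.3553 million.
After the change m₂ = 1 / (0.245) ≈ 4.0816, so M₂ = 4.0816 × 917 = 3742.8272 million.
ΔM = M₂ − M₁ = 3742.8272 − 8336.3553 = -4593.5281 million.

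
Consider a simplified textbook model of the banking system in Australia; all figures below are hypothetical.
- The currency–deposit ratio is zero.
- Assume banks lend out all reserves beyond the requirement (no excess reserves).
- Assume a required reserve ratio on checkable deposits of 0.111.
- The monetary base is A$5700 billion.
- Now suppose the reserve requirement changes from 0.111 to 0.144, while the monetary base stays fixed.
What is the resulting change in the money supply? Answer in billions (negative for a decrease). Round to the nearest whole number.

Initially m₁ = 1 / (0.111) ≈ 9.00901, so M₁ = 9.00901 × 5700 = 51351.357 billion.
After the change m₂ = 1 / (0.144) ≈ 6.94444, so M₂ = 6.94444 × 5700 = 39583.308 billion.
ΔM = M₂ − M₁ = 39583.308 − 51351.357 = -11768.049 billion.

-11768 billion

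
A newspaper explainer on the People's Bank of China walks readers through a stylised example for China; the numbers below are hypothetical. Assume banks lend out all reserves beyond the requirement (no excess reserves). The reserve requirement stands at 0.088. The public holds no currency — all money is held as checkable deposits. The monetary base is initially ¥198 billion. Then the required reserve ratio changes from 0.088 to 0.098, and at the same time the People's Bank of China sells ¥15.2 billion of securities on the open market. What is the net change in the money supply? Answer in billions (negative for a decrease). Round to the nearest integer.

Before: m₁ = 1 / (0.088) ≈ 11.3636, MB₁ = 198, so M₁ = 11.3636 × 198 = 2249.9928 billion.
After: m₂ = 1 / (0.098) ≈ 10.2041, MB₂ = 198 − 15.2 = 182.8, so M₂ = 10.2041 × 182.8 ≈ 1865.3095 billion.
ΔM = M₂ − M₁ = 1865.3095 − 2249.9928 = -384.6833 billion.

-385 billion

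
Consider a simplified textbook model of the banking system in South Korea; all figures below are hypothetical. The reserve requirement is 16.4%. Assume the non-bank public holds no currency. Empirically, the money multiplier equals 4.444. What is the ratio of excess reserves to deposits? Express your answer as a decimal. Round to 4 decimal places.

Using m = 4.444. Since m = (1 + c)/(c + rr + e), the denominator satisfies c + rr + e = (1 + c)/m = (1 + 0) / 4.444 ≈ 0.225023.
With c = 0 and rr = 0.164, the ratio of excess reserves to deposits is 0.225023 − 0 − 0.164 = 0.061023.

0.0610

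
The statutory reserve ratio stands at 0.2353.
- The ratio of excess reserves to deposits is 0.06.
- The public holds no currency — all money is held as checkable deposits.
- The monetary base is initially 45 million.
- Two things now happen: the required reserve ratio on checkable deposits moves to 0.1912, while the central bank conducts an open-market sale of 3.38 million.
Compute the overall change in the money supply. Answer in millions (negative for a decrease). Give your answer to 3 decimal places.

Before: m₁ = 1 / (0.2353 + 0.06) ≈ 3.386387, MB₁ = 45, so M₁ = 3.386387 × 45 ≈ 152.3874 million.
After: m₂ = 1 / (0.1912 + 0.06) ≈ 3.980892, MB₂ = 45 − 3.38 = 41.62, so M₂ = 3.980892 × 41.62 ≈ 165.6847 million.
ΔM = M₂ − M₁ = 165.6847 − 152.3874 = 13.2973 million.

13.297 million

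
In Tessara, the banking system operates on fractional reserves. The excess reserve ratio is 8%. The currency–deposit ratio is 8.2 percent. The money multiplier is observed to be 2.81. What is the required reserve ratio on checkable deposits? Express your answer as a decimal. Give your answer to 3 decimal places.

0.223

Using m = 2.81. Since m = (1 + c)/(c + rr + e), the denominator satisfies c + rr + e = (1 + c)/m = (1 + 0.082) / 2.81 ≈ 0.385053.
With c = 0.082 and e = 0.08, the required reserve ratio on checkable deposits is 0.385053 − 0.082 − 0.08 = 0.223053.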